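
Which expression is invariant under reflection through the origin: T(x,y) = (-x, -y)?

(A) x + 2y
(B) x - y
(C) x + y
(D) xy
D

The map is reflection through the origin: T(x,y) = (-x, -y).
Substitute the transformed coordinates into each option and compare with the original:
(A) x + 2y  ->  (-x) + 2(-y) = -x - 2y   [differs from x + 2y: not invariant]
(B) x - y  ->  (-x) - (-y) = -x + y   [differs from x - y: not invariant]
(C) x + y  ->  (-x) + (-y) = -x - y   [differs from x + y: not invariant]
(D) xy  ->  (-x)(-y) = xy   [equals xy: invariant]

Only option (D), xy, is unchanged by the transformation.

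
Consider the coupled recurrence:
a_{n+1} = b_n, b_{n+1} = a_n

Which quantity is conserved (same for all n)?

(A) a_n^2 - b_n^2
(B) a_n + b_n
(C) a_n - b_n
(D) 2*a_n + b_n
B

Replace a_n by a_{n+1} = b_n and b_n by b_{n+1} = a_n in each option and simplify:
(A) a_n^2 - b_n^2  ->  (b_n)^2 - (a_n)^2 = -a_n^2 + b_n^2   [not conserved]
(B) a_n + b_n  ->  (b_n) + (a_n) = a_n + b_n   [conserved]
(C) a_n - b_n  ->  (b_n) - (a_n) = -a_n + b_n   [not conserved]
(D) 2*a_n + b_n  ->  2*(b_n) + (a_n) = a_n + 2*b_n   [not conserved]

Only (B) a_n + b_n returns to itself after one step, so it is the conserved quantity.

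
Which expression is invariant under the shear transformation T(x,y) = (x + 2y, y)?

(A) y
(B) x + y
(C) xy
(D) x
A

Under the shear T(x,y) = (x + 2y, y):
Substitute the transformed coordinates into each option and compare with the original:
(A) y  ->  (y) = y   [equals y: invariant]
(B) x + y  ->  (x + 2y) + (y) = x + 3y   [differs from x + y: not invariant]
(C) xy  ->  (x + 2y)(y) = xy + 2y^2   [differs from xy: not invariant]
(D) x  ->  (x + 2y) = x + 2y   [differs from x: not invariant]

Only option (A), y, is unchanged by the transformation.
A horizontal shear moves points parallel to the x-axis, so the y-coordinate (and any function of y alone) is unchanged.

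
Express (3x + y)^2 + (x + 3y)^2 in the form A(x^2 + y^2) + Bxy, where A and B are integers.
10(x^2 + y^2) + 12xy

Expanding: (3x + y)^2 = 9x^2 + 6xy + y^2
(x + 3y)^2 = x^2 + 6xy + 9y^2
Sum = (9+1)(x^2+y^2) + 12xy = 10(x^2 + y^2) + 12xy
This is symmetric in x and y.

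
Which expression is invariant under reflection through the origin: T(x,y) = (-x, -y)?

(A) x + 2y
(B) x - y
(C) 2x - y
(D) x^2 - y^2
D

The map is reflection through the origin: T(x,y) = (-x, -y).
Substitute the transformed coordinates into each option and compare with the original:
(A) x + 2y  ->  (-x) + 2(-y) = -x - 2y   [differs from x + 2y: not invariant]
(B) x - y  ->  (-x) - (-y) = -x + y   [differs from x - y: not invariant]
(C) 2x - y  ->  2(-x) - (-y) = -2x + y   [differs from 2x - y: not invariant]
(D) x^2 - y^2  ->  (-x)^2 - (-y)^2 = x^2 - y^2   [equals x^2 - y^2: invariant]

Only option (D), x^2 - y^2, is unchanged by the transformation.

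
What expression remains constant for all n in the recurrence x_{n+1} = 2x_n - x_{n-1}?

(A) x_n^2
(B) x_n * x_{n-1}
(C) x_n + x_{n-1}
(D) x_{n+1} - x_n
D

For the recurrence x_{n+1} = 2x_n - x_{n-1}:

If x_{n+1} = 2x_n - x_{n-1}, then:
x_{n+1} - x_n = x_n - x_{n-1}
The first difference is constant throughout the sequence.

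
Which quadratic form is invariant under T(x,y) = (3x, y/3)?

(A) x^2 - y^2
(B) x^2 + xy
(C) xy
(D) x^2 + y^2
C

T multiplies x by 3 and divides y by 3.
Substitute the transformed coordinates into each option and compare with the original:
(A) x^2 - y^2  ->  (3x)^2 - (y/3)^2 = 9x^2 - y^2/9   [differs from x^2 - y^2: not invariant]
(B) x^2 + xy  ->  (3x)^2 + (3x)(y/3) = 9x^2 + xy   [differs from x^2 + xy: not invariant]
(C) xy  ->  (3x)(y/3) = xy   [equals xy: invariant]
(D) x^2 + y^2  ->  (3x)^2 + (y/3)^2 = 9x^2 + y^2/9   [differs from x^2 + y^2: not invariant]

Only option (C), xy, is unchanged by the transformation.
The factors 3 and 1/3 cancel only in the pure product xy.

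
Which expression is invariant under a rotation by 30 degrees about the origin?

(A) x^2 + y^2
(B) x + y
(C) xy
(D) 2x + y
A

A rotation by 30 degrees sends (x, y) to (sqrt(3)x/2 - y/2, x/2 + sqrt(3)y/2).
Substitute the transformed coordinates into each option and compare with the original:
(A) x^2 + y^2  ->  (sqrt(3)x/2 - y/2)^2 + (x/2 + sqrt(3)y/2)^2 = x^2 + y^2   [equals x^2 + y^2: invariant]
(B) x + y  ->  (sqrt(3)x/2 - y/2) + (x/2 + sqrt(3)y/2) = x/2 + sqrt(3)x/2 - y/2 + sqrt(3)y/2   [differs from x + y: not invariant]
(C) xy  ->  (sqrt(3)x/2 - y/2)(x/2 + sqrt(3)y/2) = sqrt(3)x^2/4 + xy/2 - sqrt(3)y^2/4   [differs from xy: not invariant]
(D) 2x + y  ->  2(sqrt(3)x/2 - y/2) + (x/2 + sqrt(3)y/2) = x/2 + sqrt(3)x - y + sqrt(3)y/2   [differs from 2x + y: not invariant]

Only option (A), x^2 + y^2, is unchanged by the transformation.
Geometrically, x^2 + y^2 is the squared distance from the origin, which every rotation about the origin preserves.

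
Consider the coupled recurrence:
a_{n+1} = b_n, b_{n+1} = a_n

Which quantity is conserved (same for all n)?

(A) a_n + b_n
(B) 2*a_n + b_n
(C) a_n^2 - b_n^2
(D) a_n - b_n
A

Replace a_n by a_{n+1} = b_n and b_n by b_{n+1} = a_n in each option and simplify:
(A) a_n + b_n  ->  (b_n) + (a_n) = a_n + b_n   [conserved]
(B) 2*a_n + b_n  ->  2*(b_n) + (a_n) = a_n + 2*b_n   [not conserved]
(C) a_n^2 - b_n^2  ->  (b_n)^2 - (a_n)^2 = -a_n^2 + b_n^2   [not conserved]
(D) a_n - b_n  ->  (b_n) - (a_n) = -a_n + b_n   [not conserved]

Only (A) a_n + b_n returns to itself after one step, so it is the conserved quantity.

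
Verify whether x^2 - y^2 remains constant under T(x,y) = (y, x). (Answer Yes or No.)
No

Substitute T(x,y) = (y, x) into the expression and compare with the original.

Original: x^2 - y^2
After applying T: (y)^2 - (x)^2 = -x^2 + y^2

This differs from the original x^2 - y^2 (difference: -2x^2 + 2y^2), so the expression is NOT invariant.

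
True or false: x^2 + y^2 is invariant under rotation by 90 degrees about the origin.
True

Applying rotation by 90 degrees: x' = x*cos(90 degrees) - y*sin(90 degrees) = -y, y' = x*sin(90 degrees) + y*cos(90 degrees) = x

Substituting into x^2 + y^2:
(-y)^2 + (x)^2
= x^2 + y^2

This equals the original expression x^2 + y^2, so it IS invariant.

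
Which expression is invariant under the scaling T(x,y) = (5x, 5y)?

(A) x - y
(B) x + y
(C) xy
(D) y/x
D

Under the uniform scaling T(x,y) = (5x, 5y):
Substitute the transformed coordinates into each option and compare with the original:
(A) x - y  ->  (5x) - (5y) = 5x - 5y   [differs from x - y: not invariant]
(B) x + y  ->  (5x) + (5y) = 5x + 5y   [differs from x + y: not invariant]
(C) xy  ->  (5x)(5y) = 25xy   [differs from xy: not invariant]
(D) y/x  ->  (5y)/(5x) = y/x   [equals y/x: invariant]

Only option (D), y/x, is unchanged by the transformation.
The common factor 5 cancels in a ratio of coordinates, while sums, products and sums of squares pick up factors of 5 or 25.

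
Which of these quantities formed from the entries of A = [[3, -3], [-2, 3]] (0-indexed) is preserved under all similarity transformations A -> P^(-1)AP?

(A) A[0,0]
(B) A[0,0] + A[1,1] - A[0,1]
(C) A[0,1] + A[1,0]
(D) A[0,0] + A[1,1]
D

A[0,0] + A[1,1] is the trace of A. By the cyclic property of the trace, tr(P^(-1)AP) = tr(APP^(-1)) = tr(A), so it is the same for every matrix similar to A.

The other combinations are not similarity invariants. For example, take P = [[2, 1], [1, 1]] (det P = 1), so P^(-1) = [[1, -1], [-1, 2]] and
B = P^(-1)AP = [[4, -1], [-5, 2]].
Evaluating each option on A and on B:
(A) A[0,0]: 3 for A, 4 for B -> changes
(B) A[0,0] + A[1,1] - A[0,1]: 9 for A, 7 for B -> changes
(C) A[0,1] + A[1,0]: -5 for A, -6 for B -> changes
(D) A[0,0] + A[1,1]: 6 for A, 6 for B -> unchanged

Only (D) A[0,0] + A[1,1] = 6 survives (and it does so for every P, not just this one), so it is the invariant.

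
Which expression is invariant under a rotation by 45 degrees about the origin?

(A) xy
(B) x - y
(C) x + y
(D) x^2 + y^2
D

A rotation by 45 degrees sends (x, y) to (sqrt(2)x/2 - sqrt(2)y/2, sqrt(2)x/2 + sqrt(2)y/2).
Substitute the transformed coordinates into each option and compare with the original:
(A) xy  ->  (sqrt(2)x/2 - sqrt(2)y/2)(sqrt(2)x/2 + sqrt(2)y/2) = x^2/2 - y^2/2   [differs from xy: not invariant]
(B) x - y  ->  (sqrt(2)x/2 - sqrt(2)y/2) - (sqrt(2)x/2 + sqrt(2)y/2) = -sqrt(2)y   [differs from x - y: not invariant]
(C) x + y  ->  (sqrt(2)x/2 - sqrt(2)y/2) + (sqrt(2)x/2 + sqrt(2)y/2) = sqrt(2)x   [differs from x + y: not invariant]
(D) x^2 + y^2  ->  (sqrt(2)x/2 - sqrt(2)y/2)^2 + (sqrt(2)x/2 + sqrt(2)y/2)^2 = x^2 + y^2   [equals x^2 + y^2: invariant]

Only option (D), x^2 + y^2, is unchanged by the transformation.
Geometrically, x^2 + y^2 is the squared distance from the origin, which every rotation about the origin preserves.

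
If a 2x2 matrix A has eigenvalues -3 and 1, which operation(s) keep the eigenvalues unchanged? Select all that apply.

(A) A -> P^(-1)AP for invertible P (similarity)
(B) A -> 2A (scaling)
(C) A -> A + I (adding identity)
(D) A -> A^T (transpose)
A and D

Eigenvalues are preserved by:
1. Similarity transformations: A -> P^(-1)AP (same characteristic polynomial)
2. Transpose: A^T has the same eigenvalues as A

Eigenvalues are NOT preserved by:
- Adding identity: eigenvalues become -3+1, 1+1
- Scaling: eigenvalues become -6, 2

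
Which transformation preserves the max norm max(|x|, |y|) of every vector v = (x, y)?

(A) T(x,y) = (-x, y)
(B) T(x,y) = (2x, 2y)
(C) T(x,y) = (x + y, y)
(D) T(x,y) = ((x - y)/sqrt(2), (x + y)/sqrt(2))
A

A transformation preserves a norm if ||T(v)|| = ||v|| for every v; a single vector where the norm changes rules an option out.

(A) T(x,y) = (-x, y): preserves the norm -- it only permutes the coordinates and/or flips signs, which leaves max(|x|, |y|) unchanged.
(B) T(x,y) = (2x, 2y): v = (1, 0) has norm max(|1|, |0|) = 1, but T(v) = (2, 0) has norm 2 -- not preserved.
(C) T(x,y) = (x + y, y): v = (1, 1) has norm max(|1|, |1|) = 1, but T(v) = (2, 1) has norm 2 -- not preserved.
(D) T(x,y) = ((x - y)/sqrt(2), (x + y)/sqrt(2)): v = (1, 0) has norm max(|1|, |0|) = 1, but T(v) = (sqrt(2)/2, sqrt(2)/2) has norm sqrt(2)/2 -- not preserved.

Therefore the answer is (A).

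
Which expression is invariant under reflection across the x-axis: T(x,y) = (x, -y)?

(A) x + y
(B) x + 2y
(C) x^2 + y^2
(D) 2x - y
C

The map is reflection across the x-axis: T(x,y) = (x, -y).
Substitute the transformed coordinates into each option and compare with the original:
(A) x + y  ->  (x) + (-y) = x - y   [differs from x + y: not invariant]
(B) x + 2y  ->  (x) + 2(-y) = x - 2y   [differs from x + 2y: not invariant]
(C) x^2 + y^2  ->  (x)^2 + (-y)^2 = x^2 + y^2   [equals x^2 + y^2: invariant]
(D) 2x - y  ->  2(x) - (-y) = 2x + y   [differs from 2x - y: not invariant]

Only option (C), x^2 + y^2, is unchanged by the transformation.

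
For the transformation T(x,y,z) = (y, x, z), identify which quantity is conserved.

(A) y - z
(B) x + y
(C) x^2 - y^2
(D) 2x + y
B

Apply T(x,y,z) = (y, x, z) to each option, i.e. replace (x, y, z) by the transformed coordinates.
Substitute the transformed coordinates into each option and compare with the original:
(A) y - z  ->  (x) - (z) = x - z   [differs from y - z: not invariant]
(B) x + y  ->  (y) + (x) = x + y   [equals x + y: invariant]
(C) x^2 - y^2  ->  (y)^2 - (x)^2 = -x^2 + y^2   [differs from x^2 - y^2: not invariant]
(D) 2x + y  ->  2(y) + (x) = x + 2y   [differs from 2x + y: not invariant]

Only option (B), x + y, is unchanged by the transformation.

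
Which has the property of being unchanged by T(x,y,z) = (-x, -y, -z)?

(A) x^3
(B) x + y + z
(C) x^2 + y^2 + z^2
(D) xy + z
C

Apply T(x,y,z) = (-x, -y, -z) to each option, i.e. replace (x, y, z) by the transformed coordinates.
Substitute the transformed coordinates into each option and compare with the original:
(A) x^3  ->  (-x)^3 = -x^3   [differs from x^3: not invariant]
(B) x + y + z  ->  (-x) + (-y) + (-z) = -x - y - z   [differs from x + y + z: not invariant]
(C) x^2 + y^2 + z^2  ->  (-x)^2 + (-y)^2 + (-z)^2 = x^2 + y^2 + z^2   [equals x^2 + y^2 + z^2: invariant]
(D) xy + z  ->  (-x)(-y) + (-z) = xy - z   [differs from xy + z: not invariant]

Only option (C), x^2 + y^2 + z^2, is unchanged by the transformation.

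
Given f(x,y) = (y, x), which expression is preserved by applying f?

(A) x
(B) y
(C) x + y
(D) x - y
C

For f(x,y) = (y, x):
After applying f: x' = y, y' = x. So x' + y' = y + x = x + y.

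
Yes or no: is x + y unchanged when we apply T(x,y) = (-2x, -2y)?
No

Substitute T(x,y) = (-2x, -2y) into the expression and compare with the original.

Original: x + y
After applying T: (-2x) + (-2y) = -2x - 2y

This differs from the original x + y (difference: -3x - 3y), so the expression is NOT invariant.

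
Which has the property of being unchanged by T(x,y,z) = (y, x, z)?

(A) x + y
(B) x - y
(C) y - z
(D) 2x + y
A

Apply T(x,y,z) = (y, x, z) to each option, i.e. replace (x, y, z) by the transformed coordinates.
Substitute the transformed coordinates into each option and compare with the original:
(A) x + y  ->  (y) + (x) = x + y   [equals x + y: invariant]
(B) x - y  ->  (y) - (x) = -x + y   [differs from x - y: not invariant]
(C) y - z  ->  (x) - (z) = x - z   [differs from y - z: not invariant]
(D) 2x + y  ->  2(y) + (x) = x + 2y   [differs from 2x + y: not invariant]

Only option (A), x + y, is unchanged by the transformation.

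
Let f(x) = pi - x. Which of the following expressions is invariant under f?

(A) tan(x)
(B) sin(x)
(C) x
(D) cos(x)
B

For f(x) = pi - x:
sin(pi - x) = sin(x), so sine is invariant under this transformation.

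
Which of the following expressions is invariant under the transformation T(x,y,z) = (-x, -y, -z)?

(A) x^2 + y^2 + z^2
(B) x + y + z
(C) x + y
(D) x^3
A

Apply T(x,y,z) = (-x, -y, -z) to each option, i.e. replace (x, y, z) by the transformed coordinates.
Substitute the transformed coordinates into each option and compare with the original:
(A) x^2 + y^2 + z^2  ->  (-x)^2 + (-y)^2 + (-z)^2 = x^2 + y^2 + z^2   [equals x^2 + y^2 + z^2: invariant]
(B) x + y + z  ->  (-x) + (-y) + (-z) = -x - y - z   [differs from x + y + z: not invariant]
(C) x + y  ->  (-x) + (-y) = -x - y   [differs from x + y: not invariant]
(D) x^3  ->  (-x)^3 = -x^3   [differs from x^3: not invariant]

Only option (A), x^2 + y^2 + z^2, is unchanged by the transformation.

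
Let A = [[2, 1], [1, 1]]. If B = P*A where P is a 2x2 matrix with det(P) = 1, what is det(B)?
1

By the multiplicative property of determinants, det(B) = det(P*A) = det(P) * det(A) = det(A),
so the determinant is invariant under multiplication by any determinant-1 matrix; we just need det(A).

det(A) = (2)(1) - (1)(1) = 2 - 1 = 1

Therefore det(B) = 1 * 1 = 1.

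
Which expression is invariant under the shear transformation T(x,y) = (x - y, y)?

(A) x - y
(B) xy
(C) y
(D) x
C

Under the shear T(x,y) = (x - y, y):
Substitute the transformed coordinates into each option and compare with the original:
(A) x - y  ->  (x - y) - (y) = x - 2y   [differs from x - y: not invariant]
(B) xy  ->  (x - y)(y) = xy - y^2   [differs from xy: not invariant]
(C) y  ->  (y) = y   [equals y: invariant]
(D) x  ->  (x - y) = x - y   [differs from x: not invariant]

Only option (C), y, is unchanged by the transformation.
A horizontal shear moves points parallel to the x-axis, so the y-coordinate (and any function of y alone) is unchanged.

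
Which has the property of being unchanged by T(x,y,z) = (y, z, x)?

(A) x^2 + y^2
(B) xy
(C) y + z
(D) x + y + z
D

Apply T(x,y,z) = (y, z, x) to each option, i.e. replace (x, y, z) by the transformed coordinates.
Substitute the transformed coordinates into each option and compare with the original:
(A) x^2 + y^2  ->  (y)^2 + (z)^2 = y^2 + z^2   [differs from x^2 + y^2: not invariant]
(B) xy  ->  (y)(z) = yz   [differs from xy: not invariant]
(C) y + z  ->  (z) + (x) = x + z   [differs from y + z: not invariant]
(D) x + y + z  ->  (y) + (z) + (x) = x + y + z   [equals x + y + z: invariant]

Only option (D), x + y + z, is unchanged by the transformation.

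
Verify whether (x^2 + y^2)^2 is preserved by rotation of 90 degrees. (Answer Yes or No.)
Yes

Applying rotation by 90 degrees: x' = x*cos(90 degrees) - y*sin(90 degrees) = -y, y' = x*sin(90 degrees) + y*cos(90 degrees) = x

Substituting into (x^2 + y^2)^2:
((-y)^2 + (x)^2)^2
= x^4 + 2x^2y^2 + y^4 = (x^2 + y^2)^2

This equals the original expression (x^2 + y^2)^2, so it IS invariant.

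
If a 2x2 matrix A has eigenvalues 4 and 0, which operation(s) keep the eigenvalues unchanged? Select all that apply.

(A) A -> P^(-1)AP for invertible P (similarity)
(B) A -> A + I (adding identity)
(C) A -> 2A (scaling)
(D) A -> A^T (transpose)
A and D

Eigenvalues are preserved by:
1. Similarity transformations: A -> P^(-1)AP (same characteristic polynomial)
2. Transpose: A^T has the same eigenvalues as A

Eigenvalues are NOT preserved by:
- Adding identity: eigenvalues become 4+1, 0+1
- Scaling: eigenvalues become 8, 0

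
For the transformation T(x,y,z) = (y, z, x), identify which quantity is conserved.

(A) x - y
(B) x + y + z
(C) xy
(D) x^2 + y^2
B

Apply T(x,y,z) = (y, z, x) to each option, i.e. replace (x, y, z) by the transformed coordinates.
Substitute the transformed coordinates into each option and compare with the original:
(A) x - y  ->  (y) - (z) = y - z   [differs from x - y: not invariant]
(B) x + y + z  ->  (y) + (z) + (x) = x + y + z   [equals x + y + z: invariant]
(C) xy  ->  (y)(z) = yz   [differs from xy: not invariant]
(D) x^2 + y^2  ->  (y)^2 + (z)^2 = y^2 + z^2   [differs from x^2 + y^2: not invariant]

Only option (B), x + y + z, is unchanged by the transformation.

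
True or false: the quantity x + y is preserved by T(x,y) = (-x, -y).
False

Substitute T(x,y) = (-x, -y) into the expression and compare with the original.

Original: x + y
After applying T: (-x) + (-y) = -x - y

This differs from the original x + y (difference: -2x - 2y), so the expression is NOT invariant.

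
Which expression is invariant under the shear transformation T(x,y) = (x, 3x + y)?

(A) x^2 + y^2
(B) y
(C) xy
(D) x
D

Under the shear T(x,y) = (x, 3x + y):
Substitute the transformed coordinates into each option and compare with the original:
(A) x^2 + y^2  ->  (x)^2 + (3x + y)^2 = 10x^2 + 6xy + y^2   [differs from x^2 + y^2: not invariant]
(B) y  ->  (3x + y) = 3x + y   [differs from y: not invariant]
(C) xy  ->  (x)(3x + y) = 3x^2 + xy   [differs from xy: not invariant]
(D) x  ->  (x) = x   [equals x: invariant]

Only option (D), x, is unchanged by the transformation.
A vertical shear moves points parallel to the y-axis, so the x-coordinate (and any function of x alone) is unchanged.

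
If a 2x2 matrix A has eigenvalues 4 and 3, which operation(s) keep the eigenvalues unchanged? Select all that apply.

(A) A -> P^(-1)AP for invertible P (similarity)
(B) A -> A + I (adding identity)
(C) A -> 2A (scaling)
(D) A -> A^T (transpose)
A and D

Eigenvalues are preserved by:
1. Similarity transformations: A -> P^(-1)AP (same characteristic polynomial)
2. Transpose: A^T has the same eigenvalues as A

Eigenvalues are NOT preserved by:
- Adding identity: eigenvalues become 4+1, 3+1
- Scaling: eigenvalues become 8, 6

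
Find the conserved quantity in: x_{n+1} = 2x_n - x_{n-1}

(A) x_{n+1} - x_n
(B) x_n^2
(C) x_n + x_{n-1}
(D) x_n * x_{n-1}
A

For the recurrence x_{n+1} = 2x_n - x_{n-1}:

If x_{n+1} = 2x_n - x_{n-1}, then:
x_{n+1} - x_n = x_n - x_{n-1}
The first difference is constant throughout the sequence.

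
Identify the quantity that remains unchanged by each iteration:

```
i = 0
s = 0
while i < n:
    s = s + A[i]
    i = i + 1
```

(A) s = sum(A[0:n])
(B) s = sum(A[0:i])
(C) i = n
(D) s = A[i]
B

A loop invariant must hold before the first iteration and be re-established by every execution of the body.

(B) s = sum(A[0:i]): Initially i = 0 and s = 0 = sum of the empty slice A[0:0]. If s = sum(A[0:i]) holds at the top of an iteration, the body sets s to sum(A[0:i]) + A[i] = sum(A[0:i+1]) and then i to i+1, so s = sum(A[0:i]) holds again. At exit i = n, giving s = sum(A[0:n]).

The other options fail:
(A) s = sum(A[0:n]): false before the loop (s = 0, not the full sum) -- it only becomes true at exit.
(C) i = n: false initially (i = 0); it is the exit condition, not an invariant.
(D) s = A[i]: after the first iteration s = A[0] but i = 1, so s = A[i] compares s with the wrong element (and fails in general).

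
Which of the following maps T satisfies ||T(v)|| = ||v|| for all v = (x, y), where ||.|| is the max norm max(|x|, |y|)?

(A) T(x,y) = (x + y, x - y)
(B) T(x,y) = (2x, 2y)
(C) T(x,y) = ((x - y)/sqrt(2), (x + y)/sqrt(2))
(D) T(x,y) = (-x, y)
D

A transformation preserves a norm if ||T(v)|| = ||v|| for every v; a single vector where the norm changes rules an option out.

(A) T(x,y) = (x + y, x - y): v = (1, 1) has norm max(|1|, |1|) = 1, but T(v) = (2, 0) has norm 2 -- not preserved.
(B) T(x,y) = (2x, 2y): v = (1, 0) has norm max(|1|, |0|) = 1, but T(v) = (2, 0) has norm 2 -- not preserved.
(C) T(x,y) = ((x - y)/sqrt(2), (x + y)/sqrt(2)): v = (1, 0) has norm max(|1|, |0|) = 1, but T(v) = (sqrt(2)/2, sqrt(2)/2) has norm sqrt(2)/2 -- not preserved.
(D) T(x,y) = (-x, y): preserves the norm -- it only permutes the coordinates and/or flips signs, which leaves max(|x|, |y|) unchanged.

Therefore the answer is (D).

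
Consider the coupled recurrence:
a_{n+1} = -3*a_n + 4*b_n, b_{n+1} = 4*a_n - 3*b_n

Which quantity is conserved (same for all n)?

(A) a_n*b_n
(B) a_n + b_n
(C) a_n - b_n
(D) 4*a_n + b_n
B

Replace a_n by a_{n+1} = -3*a_n + 4*b_n and b_n by b_{n+1} = 4*a_n - 3*b_n in each option and simplify:
(A) a_n*b_n  ->  (-3*a_n + 4*b_n)*(4*a_n - 3*b_n) = -12*a_n^2 + 25*a_n*b_n - 12*b_n^2   [not conserved]
(B) a_n + b_n  ->  (-3*a_n + 4*b_n) + (4*a_n - 3*b_n) = a_n + b_n   [conserved]
(C) a_n - b_n  ->  (-3*a_n + 4*b_n) - (4*a_n - 3*b_n) = -7*a_n + 7*b_n   [not conserved]
(D) 4*a_n + b_n  ->  4*(-3*a_n + 4*b_n) + (4*a_n - 3*b_n) = -8*a_n + 13*b_n   [not conserved]

Only (B) a_n + b_n returns to itself after one step, so it is the conserved quantity.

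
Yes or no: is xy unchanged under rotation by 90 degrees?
No

Applying rotation by 90 degrees: x' = x*cos(90 degrees) - y*sin(90 degrees) = -y, y' = x*sin(90 degrees) + y*cos(90 degrees) = x

Substituting into xy:
(-y)(x)
= -xy

This differs from the original expression xy, so it is NOT invariant.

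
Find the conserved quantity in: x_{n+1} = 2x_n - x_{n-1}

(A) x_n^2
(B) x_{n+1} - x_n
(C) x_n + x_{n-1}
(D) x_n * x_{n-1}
B

For the recurrence x_{n+1} = 2x_n - x_{n-1}:

If x_{n+1} = 2x_n - x_{n-1}, then:
x_{n+1} - x_n = x_n - x_{n-1}
The first difference is constant throughout the sequence.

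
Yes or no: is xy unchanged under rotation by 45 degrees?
No

Applying rotation by 45 degrees: x' = x*cos(45 degrees) - y*sin(45 degrees) = sqrt(2)x/2 - sqrt(2)y/2, y' = x*sin(45 degrees) + y*cos(45 degrees) = sqrt(2)x/2 + sqrt(2)y/2

Substituting into xy:
(sqrt(2)x/2 - sqrt(2)y/2)(sqrt(2)x/2 + sqrt(2)y/2)
= x^2/2 - y^2/2

This differs from the original expression xy, so it is NOT invariant.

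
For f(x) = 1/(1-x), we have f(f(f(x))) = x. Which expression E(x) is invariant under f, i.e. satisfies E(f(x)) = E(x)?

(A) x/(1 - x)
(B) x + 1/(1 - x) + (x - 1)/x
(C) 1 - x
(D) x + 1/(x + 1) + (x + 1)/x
B

Replace x by f(x) = 1/(1 - x) in each option and simplify. As a quick numerical cross-check, also compare E(4) with E(f(4)) = E(-1/3).

(A) x/(1 - x)  ->  (1/(1 - x))/(1 - (1/(1 - x))) = -1/x; check: E(4) = -4/3 but E(-1/3) = -1/4.   [not invariant]
(B) x + 1/(1 - x) + (x - 1)/x  ->  (1/(1 - x)) + 1/(1 - (1/(1 - x))) + ((1/(1 - x)) - 1)/(1/(1 - x)), which simplifies back to x + 1/(1 - x) + (x - 1)/x; check: E(4) = 53/12, E(-1/3) = 53/12.   [invariant]
(C) 1 - x  ->  1 - (1/(1 - x)) = x/(x - 1); check: E(4) = -3 but E(-1/3) = 4/3.   [not invariant]
(D) x + 1/(x + 1) + (x + 1)/x  ->  (1/(1 - x)) + 1/((1/(1 - x)) + 1) + ((1/(1 - x)) + 1)/(1/(1 - x)) = (-x^3 + 6x^2 - 11x + 7)/(x^2 - 3x + 2); check: E(4) = 109/20 but E(-1/3) = -5/6.   [not invariant]

Only (B) is unchanged. Indeed f(f(x)) = 1/(1 - 1/(1-x)) = (1-x)/(-x) = (x-1)/x, so E(x) = x + f(x) + f(f(x)) is the sum over the whole 3-cycle; applying f just permutes the three terms cyclically (x -> f(x) -> f(f(x)) -> x), leaving the sum unchanged.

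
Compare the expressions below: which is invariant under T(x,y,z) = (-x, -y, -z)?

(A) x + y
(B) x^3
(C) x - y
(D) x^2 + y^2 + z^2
D

Apply T(x,y,z) = (-x, -y, -z) to each option, i.e. replace (x, y, z) by the transformed coordinates.
Substitute the transformed coordinates into each option and compare with the original:
(A) x + y  ->  (-x) + (-y) = -x - y   [differs from x + y: not invariant]
(B) x^3  ->  (-x)^3 = -x^3   [differs from x^3: not invariant]
(C) x - y  ->  (-x) - (-y) = -x + y   [differs from x - y: not invariant]
(D) x^2 + y^2 + z^2  ->  (-x)^2 + (-y)^2 + (-z)^2 = x^2 + y^2 + z^2   [equals x^2 + y^2 + z^2: invariant]

Only option (D), x^2 + y^2 + z^2, is unchanged by the transformation.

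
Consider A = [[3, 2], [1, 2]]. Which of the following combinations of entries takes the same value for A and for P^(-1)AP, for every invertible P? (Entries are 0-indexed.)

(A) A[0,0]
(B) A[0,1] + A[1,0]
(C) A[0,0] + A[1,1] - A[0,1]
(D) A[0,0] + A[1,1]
D

A[0,0] + A[1,1] is the trace of A. By the cyclic property of the trace, tr(P^(-1)AP) = tr(APP^(-1)) = tr(A), so it is the same for every matrix similar to A.

The other combinations are not similarity invariants. For example, take P = [[1, 2], [0, 1]] (det P = 1), so P^(-1) = [[1, -2], [0, 1]] and
B = P^(-1)AP = [[1, 0], [1, 4]].
Evaluating each option on A and on B:
(A) A[0,0]: 3 for A, 1 for B -> changes
(B) A[0,1] + A[1,0]: 3 for A, 1 for B -> changes
(C) A[0,0] + A[1,1] - A[0,1]: 3 for A, 5 for B -> changes
(D) A[0,0] + A[1,1]: 5 for A, 5 for B -> unchanged

Only (D) A[0,0] + A[1,1] = 5 survives (and it does so for every P, not just this one), so it is the invariant.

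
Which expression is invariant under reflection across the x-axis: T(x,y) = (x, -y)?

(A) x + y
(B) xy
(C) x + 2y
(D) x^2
D

The map is reflection across the x-axis: T(x,y) = (x, -y).
Substitute the transformed coordinates into each option and compare with the original:
(A) x + y  ->  (x) + (-y) = x - y   [differs from x + y: not invariant]
(B) xy  ->  (x)(-y) = -xy   [differs from xy: not invariant]
(C) x + 2y  ->  (x) + 2(-y) = x - 2y   [differs from x + 2y: not invariant]
(D) x^2  ->  (x)^2 = x^2   [equals x^2: invariant]

Only option (D), x^2, is unchanged by the transformation.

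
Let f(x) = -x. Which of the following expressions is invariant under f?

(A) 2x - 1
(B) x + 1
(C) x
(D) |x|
D

For f(x) = -x:
Applying f replaces x by -x. Since |-x| = |x|, the absolute value is unchanged by f, whereas x -> -x, 2x - 1 -> -2x - 1 and x + 1 -> -x + 1 all change.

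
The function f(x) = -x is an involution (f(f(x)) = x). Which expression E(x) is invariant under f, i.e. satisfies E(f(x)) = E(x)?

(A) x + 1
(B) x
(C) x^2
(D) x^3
C

Replace x by f(x) = -x in each option and simplify. As a quick numerical cross-check, also compare E(3) with E(f(3)) = E(-3).

(A) x + 1  ->  (-x) + 1 = 1 - x; check: E(3) = 4 but E(-3) = -2.   [not invariant]
(B) x  ->  (-x) = -x; check: E(3) = 3 but E(-3) = -3.   [not invariant]
(C) x^2  ->  (-x)^2, which simplifies back to x^2; check: E(3) = 9, E(-3) = 9.   [invariant]
(D) x^3  ->  (-x)^3 = -x^3; check: E(3) = 27 but E(-3) = -27.   [not invariant]

Only (C) is unchanged. E is symmetric under swapping x with f(x) = -x, which is exactly what an involution does.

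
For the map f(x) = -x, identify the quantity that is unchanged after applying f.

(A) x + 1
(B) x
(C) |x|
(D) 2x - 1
C

For f(x) = -x:
Applying f replaces x by -x. Since |-x| = |x|, the absolute value is unchanged by f, whereas x -> -x, 2x - 1 -> -2x - 1 and x + 1 -> -x + 1 all change.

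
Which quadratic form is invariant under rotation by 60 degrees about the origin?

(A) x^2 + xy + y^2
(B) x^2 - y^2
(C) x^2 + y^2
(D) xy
C

Rotation by 60 degrees sends (x, y) to (x/2 - sqrt(3)y/2, sqrt(3)x/2 + y/2).
Substitute the transformed coordinates into each option and compare with the original:
(A) x^2 + xy + y^2  ->  (x/2 - sqrt(3)y/2)^2 + (x/2 - sqrt(3)y/2)(sqrt(3)x/2 + y/2) + (sqrt(3)x/2 + y/2)^2 = sqrt(3)x^2/4 + x^2 - xy/2 - sqrt(3)y^2/4 + y^2   [differs from x^2 + xy + y^2: not invariant]
(B) x^2 - y^2  ->  (x/2 - sqrt(3)y/2)^2 - (sqrt(3)x/2 + y/2)^2 = -x^2/2 - sqrt(3)xy + y^2/2   [differs from x^2 - y^2: not invariant]
(C) x^2 + y^2  ->  (x/2 - sqrt(3)y/2)^2 + (sqrt(3)x/2 + y/2)^2 = x^2 + y^2   [equals x^2 + y^2: invariant]
(D) xy  ->  (x/2 - sqrt(3)y/2)(sqrt(3)x/2 + y/2) = sqrt(3)x^2/4 - xy/2 - sqrt(3)y^2/4   [differs from xy: not invariant]

Only option (C), x^2 + y^2, is unchanged by the transformation.
x^2 + y^2 is the squared distance from the origin, which rotations preserve.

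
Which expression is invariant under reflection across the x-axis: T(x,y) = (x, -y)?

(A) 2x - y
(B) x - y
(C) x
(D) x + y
C

The map is reflection across the x-axis: T(x,y) = (x, -y).
Substitute the transformed coordinates into each option and compare with the original:
(A) 2x - y  ->  2(x) - (-y) = 2x + y   [differs from 2x - y: not invariant]
(B) x - y  ->  (x) - (-y) = x + y   [differs from x - y: not invariant]
(C) x  ->  (x) = x   [equals x: invariant]
(D) x + y  ->  (x) + (-y) = x - y   [differs from x + y: not invariant]

Only option (C), x, is unchanged by the transformation.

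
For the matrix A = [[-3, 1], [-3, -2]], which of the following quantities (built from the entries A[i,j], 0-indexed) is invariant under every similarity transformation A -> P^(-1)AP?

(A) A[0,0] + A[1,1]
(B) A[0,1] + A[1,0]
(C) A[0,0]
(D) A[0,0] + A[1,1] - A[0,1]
A

A[0,0] + A[1,1] is the trace of A. By the cyclic property of the trace, tr(P^(-1)AP) = tr(APP^(-1)) = tr(A), so it is the same for every matrix similar to A.

The other combinations are not similarity invariants. For example, take P = [[1, 1], [1, 2]] (det P = 1), so P^(-1) = [[2, -1], [-1, 1]] and
B = P^(-1)AP = [[1, 5], [-3, -6]].
Evaluating each option on A and on B:
(A) A[0,0] + A[1,1]: -5 for A, -5 for B -> unchanged
(B) A[0,1] + A[1,0]: -2 for A, 2 for B -> changes
(C) A[0,0]: -3 for A, 1 for B -> changes
(D) A[0,0] + A[1,1] - A[0,1]: -6 for A, -10 for B -> changes

Only (A) A[0,0] + A[1,1] = -5 survives (and it does so for every P, not just this one), so it is the invariant.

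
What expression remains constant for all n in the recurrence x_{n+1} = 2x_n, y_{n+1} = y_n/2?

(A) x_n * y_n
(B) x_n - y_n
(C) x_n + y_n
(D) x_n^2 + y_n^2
A

For the recurrence x_{n+1} = 2x_n, y_{n+1} = y_n/2:

x_{n+1} * y_{n+1} = (2x_n) * (y_n/2) = x_n * y_n
The product is conserved.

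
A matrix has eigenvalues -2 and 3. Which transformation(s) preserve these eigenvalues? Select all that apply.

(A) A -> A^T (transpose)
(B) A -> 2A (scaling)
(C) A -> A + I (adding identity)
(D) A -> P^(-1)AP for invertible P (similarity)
A and D

Eigenvalues are preserved by:
1. Similarity transformations: A -> P^(-1)AP (same characteristic polynomial)
2. Transpose: A^T has the same eigenvalues as A

Eigenvalues are NOT preserved by:
- Adding identity: eigenvalues become -2+1, 3+1
- Scaling: eigenvalues become -4, 6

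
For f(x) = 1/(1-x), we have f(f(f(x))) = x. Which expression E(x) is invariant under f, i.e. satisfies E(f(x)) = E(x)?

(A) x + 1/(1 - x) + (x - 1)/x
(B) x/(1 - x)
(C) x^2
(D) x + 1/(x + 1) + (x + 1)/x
A

Replace x by f(x) = 1/(1 - x) in each option and simplify. As a quick numerical cross-check, also compare E(3) with E(f(3)) = E(-1/2).

(A) x + 1/(1 - x) + (x - 1)/x  ->  (1/(1 - x)) + 1/(1 - (1/(1 - x))) + ((1/(1 - x)) - 1)/(1/(1 - x)), which simplifies back to x + 1/(1 - x) + (x - 1)/x; check: E(3) = 19/6, E(-1/2) = 19/6.   [invariant]
(B) x/(1 - x)  ->  (1/(1 - x))/(1 - (1/(1 - x))) = -1/x; check: E(3) = -3/2 but E(-1/2) = -1/3.   [not invariant]
(C) x^2  ->  (1/(1 - x))^2 = (x - 1)^(-2); check: E(3) = 9 but E(-1/2) = 1/4.   [not invariant]
(D) x + 1/(x + 1) + (x + 1)/x  ->  (1/(1 - x)) + 1/((1/(1 - x)) + 1) + ((1/(1 - x)) + 1)/(1/(1 - x)) = (-x^3 + 6x^2 - 11x + 7)/(x^2 - 3x + 2); check: E(3) = 55/12 but E(-1/2) = 1/2.   [not invariant]

Only (A) is unchanged. Indeed f(f(x)) = 1/(1 - 1/(1-x)) = (1-x)/(-x) = (x-1)/x, so E(x) = x + f(x) + f(f(x)) is the sum over the whole 3-cycle; applying f just permutes the three terms cyclically (x -> f(x) -> f(f(x)) -> x), leaving the sum unchanged.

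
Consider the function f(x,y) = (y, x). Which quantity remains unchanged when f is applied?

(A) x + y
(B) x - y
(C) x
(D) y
A

For f(x,y) = (y, x):
After applying f: x' = y, y' = x. So x' + y' = y + x = x + y.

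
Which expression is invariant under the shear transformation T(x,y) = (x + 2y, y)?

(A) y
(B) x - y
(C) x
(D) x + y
A

Under the shear T(x,y) = (x + 2y, y):
Substitute the transformed coordinates into each option and compare with the original:
(A) y  ->  (y) = y   [equals y: invariant]
(B) x - y  ->  (x + 2y) - (y) = x + y   [differs from x - y: not invariant]
(C) x  ->  (x + 2y) = x + 2y   [differs from x: not invariant]
(D) x + y  ->  (x + 2y) + (y) = x + 3y   [differs from x + y: not invariant]

Only option (A), y, is unchanged by the transformation.
A horizontal shear moves points parallel to the x-axis, so the y-coordinate (and any function of y alone) is unchanged.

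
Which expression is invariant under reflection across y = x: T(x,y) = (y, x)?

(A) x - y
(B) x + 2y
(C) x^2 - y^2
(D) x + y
D

The map is reflection across y = x: T(x,y) = (y, x).
Substitute the transformed coordinates into each option and compare with the original:
(A) x - y  ->  (y) - (x) = -x + y   [differs from x - y: not invariant]
(B) x + 2y  ->  (y) + 2(x) = 2x + y   [differs from x + 2y: not invariant]
(C) x^2 - y^2  ->  (y)^2 - (x)^2 = -x^2 + y^2   [differs from x^2 - y^2: not invariant]
(D) x + y  ->  (y) + (x) = x + y   [equals x + y: invariant]

Only option (D), x + y, is unchanged by the transformation.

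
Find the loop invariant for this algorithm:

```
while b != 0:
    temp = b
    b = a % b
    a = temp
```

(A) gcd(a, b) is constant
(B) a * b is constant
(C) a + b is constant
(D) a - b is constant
A

A loop invariant must hold before the first iteration and be re-established by every execution of the body.

(A) gcd(a, b) is constant: One iteration replaces (a, b) by (b, a mod b). Since a mod b = a - q*b for an integer q, any common divisor of a and b divides b and a mod b, and conversely; hence gcd(b, a mod b) = gcd(a, b). For instance (22, 4) -> (4, 2) keeps gcd = 2. At exit b = 0 and a = gcd of the original inputs.

The other options fail:
(B) a * b is constant: e.g. (a, b) = (22, 4) -> (4, 2): the product goes from 88 to 8.
(C) a + b is constant: e.g. (a, b) = (22, 4) -> (4, 2): the sum goes from 26 to 6.
(D) a - b is constant: e.g. (a, b) = (22, 4) -> (4, 2): the difference goes from 18 to 2.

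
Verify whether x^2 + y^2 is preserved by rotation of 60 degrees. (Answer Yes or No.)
Yes

Applying rotation by 60 degrees: x' = x*cos(60 degrees) - y*sin(60 degrees) = x/2 - sqrt(3)y/2, y' = x*sin(60 degrees) + y*cos(60 degrees) = sqrt(3)x/2 + y/2

Substituting into x^2 + y^2:
(x/2 - sqrt(3)y/2)^2 + (sqrt(3)x/2 + y/2)^2
= x^2 + y^2

This equals the original expression x^2 + y^2, so it IS invariant.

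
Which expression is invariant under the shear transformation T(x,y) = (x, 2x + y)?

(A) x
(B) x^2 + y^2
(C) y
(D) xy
A

Under the shear T(x,y) = (x, 2x + y):
Substitute the transformed coordinates into each option and compare with the original:
(A) x  ->  (x) = x   [equals x: invariant]
(B) x^2 + y^2  ->  (x)^2 + (2x + y)^2 = 5x^2 + 4xy + y^2   [differs from x^2 + y^2: not invariant]
(C) y  ->  (2x + y) = 2x + y   [differs from y: not invariant]
(D) xy  ->  (x)(2x + y) = 2x^2 + xy   [differs from xy: not invariant]

Only option (A), x, is unchanged by the transformation.
A vertical shear moves points parallel to the y-axis, so the x-coordinate (and any function of x alone) is unchanged.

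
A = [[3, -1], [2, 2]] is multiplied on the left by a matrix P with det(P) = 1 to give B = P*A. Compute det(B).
8

By the multiplicative property of determinants, det(B) = det(P*A) = det(P) * det(A) = det(A),
so the determinant is invariant under multiplication by any determinant-1 matrix; we just need det(A).

det(A) = (3)(2) - (-1)(2) = 6 - (-2) = 8

Therefore det(B) = 1 * 8 = 8.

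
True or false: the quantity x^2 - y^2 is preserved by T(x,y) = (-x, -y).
True

Substitute T(x,y) = (-x, -y) into the expression and compare with the original.

Original: x^2 - y^2
After applying T: (-x)^2 - (-y)^2 = x^2 - y^2

This is identical to the original x^2 - y^2, so the expression is invariant.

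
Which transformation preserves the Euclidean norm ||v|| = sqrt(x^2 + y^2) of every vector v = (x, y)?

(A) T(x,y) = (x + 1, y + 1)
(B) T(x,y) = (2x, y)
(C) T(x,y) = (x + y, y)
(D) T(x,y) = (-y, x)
D

A transformation preserves a norm if ||T(v)|| = ||v|| for every v; a single vector where the norm changes rules an option out.

(A) T(x,y) = (x + 1, y + 1): v = (1, 0) has norm sqrt((1)^2 + (0)^2) = 1, but T(v) = (2, 1) has norm sqrt(5) -- not preserved.
(B) T(x,y) = (2x, y): v = (1, 0) has norm sqrt((1)^2 + (0)^2) = 1, but T(v) = (2, 0) has norm 2 -- not preserved.
(C) T(x,y) = (x + y, y): v = (0, 1) has norm sqrt((0)^2 + (1)^2) = 1, but T(v) = (1, 1) has norm sqrt(2) -- not preserved.
(D) T(x,y) = (-y, x): preserves the norm -- it is an orthogonal map (a rotation/reflection), and (-y)^2 + (x)^2 simplifies to x^2 + y^2.

Therefore the answer is (D).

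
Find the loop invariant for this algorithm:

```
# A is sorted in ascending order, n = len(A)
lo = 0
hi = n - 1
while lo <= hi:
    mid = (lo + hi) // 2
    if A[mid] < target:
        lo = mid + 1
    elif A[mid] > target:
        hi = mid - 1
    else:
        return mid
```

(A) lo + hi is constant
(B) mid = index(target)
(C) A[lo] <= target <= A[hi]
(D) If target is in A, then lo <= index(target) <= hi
D

A loop invariant must hold before the first iteration and be re-established by every execution of the body.

(D) If target is in A, then lo <= index(target) <= hi: Before the loop [lo, hi] = [0, n-1] covers every index. When A[mid] < target, sortedness puts target strictly to the right of mid, so setting lo = mid + 1 keeps index(target) in [lo, hi]; symmetrically for hi = mid - 1. Hence 'if target is in A then lo <= index(target) <= hi' holds after every iteration, and when lo > hi it proves target is absent.

The other options fail:
(A) lo + hi is constant: each iteration moves exactly one of lo, hi, so lo + hi changes (e.g. 0 + (n-1) becomes (mid+1) + (n-1)).
(B) mid = index(target): mid is just the current probe; it equals index(target) only on the iteration that returns.
(C) A[lo] <= target <= A[hi]: fails when target is not in A (e.g. target < A[0] already violates it before the loop), so it is not maintained in general.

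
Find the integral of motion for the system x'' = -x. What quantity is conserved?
E = (x')^2 + x^2

Multiply the equation by x':
x' * x'' = -x * x'
The left side is d/dt[(x')^2/2] and the right side is d/dt[-x^2/2], so
d/dt[(x')^2/2 + x^2/2] = 0, i.e. (x')^2/2 + x^2/2 = constant.
Multiplying by 2, the integral of motion is E = (x')^2 + x^2.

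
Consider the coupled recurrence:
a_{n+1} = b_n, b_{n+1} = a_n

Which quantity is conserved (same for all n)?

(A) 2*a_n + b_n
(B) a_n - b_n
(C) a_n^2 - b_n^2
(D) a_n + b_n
D

Replace a_n by a_{n+1} = b_n and b_n by b_{n+1} = a_n in each option and simplify:
(A) 2*a_n + b_n  ->  2*(b_n) + (a_n) = a_n + 2*b_n   [not conserved]
(B) a_n - b_n  ->  (b_n) - (a_n) = -a_n + b_n   [not conserved]
(C) a_n^2 - b_n^2  ->  (b_n)^2 - (a_n)^2 = -a_n^2 + b_n^2   [not conserved]
(D) a_n + b_n  ->  (b_n) + (a_n) = a_n + b_n   [conserved]

Only (D) a_n + b_n returns to itself after one step, so it is the conserved quantity.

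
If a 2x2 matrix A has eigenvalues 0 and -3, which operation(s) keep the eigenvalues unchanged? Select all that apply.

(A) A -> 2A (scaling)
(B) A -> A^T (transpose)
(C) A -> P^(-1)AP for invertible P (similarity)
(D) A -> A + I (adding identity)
B and C

Eigenvalues are preserved by:
1. Similarity transformations: A -> P^(-1)AP (same characteristic polynomial)
2. Transpose: A^T has the same eigenvalues as A

Eigenvalues are NOT preserved by:
- Adding identity: eigenvalues become 0+1, -3+1
- Scaling: eigenvalues become 0, -6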